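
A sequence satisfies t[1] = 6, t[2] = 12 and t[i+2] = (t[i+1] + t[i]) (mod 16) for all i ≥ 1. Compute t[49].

Computing terms: t[1] = 6,  t[2] = 12,  t[3] = 2,  t[4] = 14,  t[5] = 0,  t[6] = 14,  t[7] = 14,  t[8] = 12,  t[9] = 10,  t[10] = 6,  t[11] = 0,  t[12] = 6,  t[13] = 6,  t[14] = 12.
The sequence repeats with period 12.
So t[49] = t[1 + ((49-1) mod 12)] = t[1] = 6.

6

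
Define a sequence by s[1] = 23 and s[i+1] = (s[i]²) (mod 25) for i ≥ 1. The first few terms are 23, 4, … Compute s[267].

16

Listing terms: s[1] = 23, s[2] = 4, s[3] = 16, s[4] = 6, s[5] = 11, s[6] = 21, s[7] = 16.
Since s[7] = s[3] = 16, the sequence is eventually periodic: after a pre-period of length 2 it cycles with period 4.
For i ≥ 3, s[i] depends only on (i - 3) mod 4. (267 - 3) mod 4 = 0, so s[267] = s[3] = 16.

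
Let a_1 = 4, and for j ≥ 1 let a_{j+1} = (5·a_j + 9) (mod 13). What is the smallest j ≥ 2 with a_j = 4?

5

We have a_1 = 4; a_2 = 3; a_3 = 11; a_4 = 12; a_5 = 4.
Since a_5 = a_1 = 4, the sequence is periodic with period 4.
The value 4 next appears (with j ≥ 2) at a_5.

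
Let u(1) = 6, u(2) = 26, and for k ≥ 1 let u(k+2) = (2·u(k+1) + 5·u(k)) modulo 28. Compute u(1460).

u(1) = 6,  u(2) = 26,  u(3) = 26,  u(4) = 14,  u(5) = 18,  u(6) = 22,  u(7) = 22,  u(8) = 14,  u(9) = 26,  u(10) = 10,  u(11) = 10,  u(12) = 14,  u(13) = 22,  u(14) = 2,  u(15) = 2,  u(16) = 14,  u(17) = 10,  u(18) = 6,  u(19) = 6,  u(20) = 14,  u(21) = 2,  u(22) = 18,  u(23) = 18,  u(24) = 14,  u(25) = 6,  u(26) = 26.
The sequence repeats with period 24.
So u(1460) = u(1 + ((1460-1) mod 24)) = u(20) = 14.

14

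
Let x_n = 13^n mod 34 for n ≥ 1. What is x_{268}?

We have x_1 = 13,  x_2 = 33,  x_3 = 21,  x_4 = 1,  x_5 = 13.
The sequence repeats with period 4.
(268 - 1) mod 4 = 3, so x_{268} = x_4 = 1.

1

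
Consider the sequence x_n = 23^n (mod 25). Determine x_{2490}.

24

Listing terms: x_0 = 1, x_1 = 23, x_2 = 4, x_3 = 17, x_4 = 16, x_5 = 18, x_6 = 14, x_7 = 22, x_8 = 6, x_9 = 13, x_{10} = 24, x_{11} = 2, x_{12} = 21, x_{13} = 8, x_{14} = 9, x_{15} = 7, x_{16} = 11, x_{17} = 3, x_{18} = 19, x_{19} = 12, x_{20} = 1.
The sequence repeats with period 20.
(2490 - 0) mod 20 = 10, so x_{2490} = x_{10} = 24.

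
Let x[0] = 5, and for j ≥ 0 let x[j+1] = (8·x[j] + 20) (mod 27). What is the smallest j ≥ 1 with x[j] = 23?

4

x[0] = 5; x[1] = 6; x[2] = 14; x[3] = 24; x[4] = 23; x[5] = 15; x[6] = 5.
Since x[6] = x[0] = 5, the sequence is periodic with period 6.
The value 23 first appears (with j ≥ 1) at x[4].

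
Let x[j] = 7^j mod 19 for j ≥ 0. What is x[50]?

Listing terms: x[0] = 1; x[1] = 7; x[2] = 11; x[3] = 1.
Since x[3] = x[0] = 1, the sequence is periodic with period 3.
So x[50] = x[0 + ((50-0) mod 3)] = x[2] = 11.

11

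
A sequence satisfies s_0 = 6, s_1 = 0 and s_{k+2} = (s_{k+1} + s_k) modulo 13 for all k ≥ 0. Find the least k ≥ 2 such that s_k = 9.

Listing terms: s_0 = 6, s_1 = 0, s_2 = 6, s_3 = 6, s_4 = 12, s_5 = 5, s_6 = 4, s_7 = 9, s_8 = 0, s_9 = 9, s_{10} = 9, s_{11} = 5, s_{12} = 1, s_{13} = 6, s_{14} = 7, s_{15} = 0, s_{16} = 7, s_{17} = 7, s_{18} = 1, s_{19} = 8, s_{20} = 9, s_{21} = 4, s_{22} = 0, s_{23} = 4, s_{24} = 4, s_{25} = 8, s_{26} = 12, s_{27} = 7, s_{28} = 6, s_{29} = 0.
The sequence repeats with period 28.
The value 9 first appears (with k ≥ 2) at s_7.

7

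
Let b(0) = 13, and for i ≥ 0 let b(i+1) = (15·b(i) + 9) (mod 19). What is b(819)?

2

We have b(0) = 13, b(1) = 14, b(2) = 10, b(3) = 7, b(4) = 0, b(5) = 9, b(6) = 11, b(7) = 3, b(8) = 16, b(9) = 2, b(10) = 1, b(11) = 5, b(12) = 8, b(13) = 15, b(14) = 6, b(15) = 4, b(16) = 12, b(17) = 18, b(18) = 13.
Since b(18) = b(0) = 13, the sequence is periodic with period 18.
So b(819) = b(0 + ((819-0) mod 18)) = b(9) = 2.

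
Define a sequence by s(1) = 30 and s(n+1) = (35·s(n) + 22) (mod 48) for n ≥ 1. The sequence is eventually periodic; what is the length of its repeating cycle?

4

Computing terms: s(1) = 30; s(2) = 16; s(3) = 6; s(4) = 40; s(5) = 30.
The sequence repeats with period 4.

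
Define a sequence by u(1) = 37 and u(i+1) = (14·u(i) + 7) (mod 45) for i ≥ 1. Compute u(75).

u(1) = 37, u(2) = 30, u(3) = 22, u(4) = 0, u(5) = 7, u(6) = 15, u(7) = 37.
Since u(7) = u(1) = 37, the sequence is periodic with period 6.
(75 - 1) mod 6 = 2, so u(75) = u(3) = 22.

22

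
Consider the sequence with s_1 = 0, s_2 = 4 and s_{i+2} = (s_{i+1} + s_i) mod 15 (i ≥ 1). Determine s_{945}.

Computing terms: s_1 = 0,  s_2 = 4,  s_3 = 4,  s_4 = 8,  s_5 = 12,  s_6 = 5,  s_7 = 2,  s_8 = 7,  s_9 = 9,  s_{10} = 1,  s_{11} = 10,  s_{12} = 11,  s_{13} = 6,  s_{14} = 2,  s_{15} = 8,  s_{16} = 10,  s_{17} = 3,  s_{18} = 13,  s_{19} = 1,  s_{20} = 14,  s_{21} = 0,  s_{22} = 14,  s_{23} = 14,  s_{24} = 13,  s_{25} = 12,  s_{26} = 10,  s_{27} = 7,  s_{28} = 2,  s_{29} = 9,  s_{30} = 11,  s_{31} = 5,  s_{32} = 1,  s_{33} = 6,  s_{34} = 7,  s_{35} = 13,  s_{36} = 5,  s_{37} = 3,  s_{38} = 8,  s_{39} = 11,  s_{40} = 4,  s_{41} = 0,  s_{42} = 4.
The sequence repeats with period 40.
(945 - 1) mod 40 = 24, so s_{945} = s_{25} = 12.

12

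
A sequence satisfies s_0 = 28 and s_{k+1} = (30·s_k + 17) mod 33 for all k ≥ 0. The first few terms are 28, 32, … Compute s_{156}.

s_0 = 28, s_1 = 32, s_2 = 20, s_3 = 23, s_4 = 14, s_5 = 8, s_6 = 26, s_7 = 5, s_8 = 2, s_9 = 11, s_{10} = 17, s_{11} = 32.
Since s_{11} = s_1 = 32, the sequence is eventually periodic: after a pre-period of length 1 it cycles with period 10.
For k ≥ 1, s_k depends only on (k - 1) mod 10. (156 - 1) mod 10 = 5, so s_{156} = s_6 = 26.

26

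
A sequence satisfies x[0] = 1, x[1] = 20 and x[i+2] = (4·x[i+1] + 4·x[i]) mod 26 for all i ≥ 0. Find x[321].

We have x[0] = 1,  x[1] = 20,  x[2] = 6,  x[3] = 0,  x[4] = 24,  x[5] = 18,  x[6] = 12,  x[7] = 16,  x[8] = 8,  x[9] = 18,  x[10] = 0,  x[11] = 20,  x[12] = 2,  x[13] = 10,  x[14] = 22,  x[15] = 24,  x[16] = 2,  x[17] = 0,  x[18] = 8,  x[19] = 6,  x[20] = 4,  x[21] = 14,  x[22] = 20,  x[23] = 6.
Since (x[22], x[23]) = (x[1], x[2]) = (20, 6) (two consecutive terms determine the rest), the sequence is eventually periodic: after a pre-period of length 1 it cycles with period 21.
For i ≥ 1, x[i] depends only on (i - 1) mod 21. (321 - 1) mod 21 = 5, so x[321] = x[6] = 12.

12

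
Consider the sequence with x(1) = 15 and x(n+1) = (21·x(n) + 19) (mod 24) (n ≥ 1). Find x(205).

x(1) = 15; x(2) = 22; x(3) = 1; x(4) = 16; x(5) = 19; x(6) = 10; x(7) = 13; x(8) = 4; x(9) = 7; x(10) = 22.
Since x(10) = x(2) = 22, the sequence is eventually periodic: after a pre-period of length 1 it cycles with period 8.
For n ≥ 2, x(n) depends only on (n - 2) mod 8. (205 - 2) mod 8 = 3, so x(205) = x(5) = 19.

19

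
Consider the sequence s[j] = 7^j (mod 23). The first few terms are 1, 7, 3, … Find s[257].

14

s[0] = 1, s[1] = 7, s[2] = 3, s[3] = 21, s[4] = 9, s[5] = 17, s[6] = 4, s[7] = 5, s[8] = 12, s[9] = 15, s[10] = 13, s[11] = 22, s[12] = 16, s[13] = 20, s[14] = 2, s[15] = 14, s[16] = 6, s[17] = 19, s[18] = 18, s[19] = 11, s[20] = 8, s[21] = 10, s[22] = 1.
The sequence repeats with period 22.
So s[257] = s[0 + ((257-0) mod 22)] = s[15] = 14.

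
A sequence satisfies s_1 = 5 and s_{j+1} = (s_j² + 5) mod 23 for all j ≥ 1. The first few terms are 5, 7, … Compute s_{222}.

We have s_1 = 5; s_2 = 7; s_3 = 8; s_4 = 0; s_5 = 5.
Since s_5 = s_1 = 5, the sequence is periodic with period 4.
So s_{222} = s_{1 + ((222-1) mod 4)} = s_2 = 7.

7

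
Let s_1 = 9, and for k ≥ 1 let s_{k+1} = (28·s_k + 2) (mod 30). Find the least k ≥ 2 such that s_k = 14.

Computing terms: s_1 = 9, s_2 = 14, s_3 = 4, s_4 = 24, s_5 = 14.
Since s_5 = s_2 = 14, the sequence is eventually periodic: after a pre-period of length 1 it cycles with period 3.
The value 14 first appears (with k ≥ 2) at s_2.

2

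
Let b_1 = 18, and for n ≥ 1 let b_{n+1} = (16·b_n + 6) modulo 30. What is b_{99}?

Computing terms: b_1 = 18; b_2 = 24; b_3 = 0; b_4 = 6; b_5 = 12; b_6 = 18.
The sequence repeats with period 5.
(99 - 1) mod 5 = 3, so b_{99} = b_4 = 6.

6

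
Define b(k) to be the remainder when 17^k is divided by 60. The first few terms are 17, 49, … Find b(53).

We have b(1) = 17, b(2) = 49, b(3) = 53, b(4) = 1, b(5) = 17.
Since b(5) = b(1) = 17, the sequence is periodic with period 4.
(53 - 1) mod 4 = 0, so b(53) = b(1) = 17.

17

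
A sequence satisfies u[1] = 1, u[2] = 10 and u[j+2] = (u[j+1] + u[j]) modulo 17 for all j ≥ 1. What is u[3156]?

Computing terms: u[1] = 1; u[2] = 10; u[3] = 11; u[4] = 4; u[5] = 15; u[6] = 2; u[7] = 0; u[8] = 2; u[9] = 2; u[10] = 4; u[11] = 6; u[12] = 10; u[13] = 16; u[14] = 9; u[15] = 8; u[16] = 0; u[17] = 8; u[18] = 8; u[19] = 16; u[20] = 7; u[21] = 6; u[22] = 13; u[23] = 2; u[24] = 15; u[25] = 0; u[26] = 15; u[27] = 15; u[28] = 13; u[29] = 11; u[30] = 7; u[31] = 1; u[32] = 8; u[33] = 9; u[34] = 0; u[35] = 9; u[36] = 9; u[37] = 1; u[38] = 10.
The sequence repeats with period 36.
So u[3156] = u[1 + ((3156-1) mod 36)] = u[24] = 15.

15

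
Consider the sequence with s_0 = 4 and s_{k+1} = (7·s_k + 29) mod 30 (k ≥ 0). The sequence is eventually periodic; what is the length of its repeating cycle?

12

s_0 = 4; s_1 = 27; s_2 = 8; s_3 = 25; s_4 = 24; s_5 = 17; s_6 = 28; s_7 = 15; s_8 = 14; s_9 = 7; s_{10} = 18; s_{11} = 5; s_{12} = 4.
Since s_{12} = s_0 = 4, the sequence is periodic with period 12.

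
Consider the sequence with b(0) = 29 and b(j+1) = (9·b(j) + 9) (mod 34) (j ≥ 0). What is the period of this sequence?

We have b(0) = 29; b(1) = 32; b(2) = 25; b(3) = 30; b(4) = 7; b(5) = 4; b(6) = 11; b(7) = 6; b(8) = 29.
The sequence repeats with period 8.

8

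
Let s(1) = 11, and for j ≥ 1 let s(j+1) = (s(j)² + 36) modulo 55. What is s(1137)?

45

Computing terms: s(1) = 11, s(2) = 47, s(3) = 45, s(4) = 26, s(5) = 52, s(6) = 45.
Since s(6) = s(3) = 45, the sequence is eventually periodic: after a pre-period of length 2 it cycles with period 3.
For j ≥ 3, s(j) depends only on (j - 3) mod 3. (1137 - 3) mod 3 = 0, so s(1137) = s(3) = 45.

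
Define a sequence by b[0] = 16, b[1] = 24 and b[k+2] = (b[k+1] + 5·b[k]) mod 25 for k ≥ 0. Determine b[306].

9

We have b[0] = 16,  b[1] = 24,  b[2] = 4,  b[3] = 24,  b[4] = 19,  b[5] = 14,  b[6] = 9,  b[7] = 4,  b[8] = 24.
Since (b[7], b[8]) = (b[2], b[3]) = (4, 24) (two consecutive terms determine the rest), the sequence is eventually periodic: after a pre-period of length 2 it cycles with period 5.
For k ≥ 2, b[k] depends only on (k - 2) mod 5. (306 - 2) mod 5 = 4, so b[306] = b[6] = 9.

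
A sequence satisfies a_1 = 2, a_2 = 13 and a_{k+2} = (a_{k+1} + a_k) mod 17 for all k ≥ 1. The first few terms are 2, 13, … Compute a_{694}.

8

We have a_1 = 2,  a_2 = 13,  a_3 = 15,  a_4 = 11,  a_5 = 9,  a_6 = 3,  a_7 = 12,  a_8 = 15,  a_9 = 10,  a_{10} = 8,  a_{11} = 1,  a_{12} = 9,  a_{13} = 10,  a_{14} = 2,  a_{15} = 12,  a_{16} = 14,  a_{17} = 9,  a_{18} = 6,  a_{19} = 15,  a_{20} = 4,  a_{21} = 2,  a_{22} = 6,  a_{23} = 8,  a_{24} = 14,  a_{25} = 5,  a_{26} = 2,  a_{27} = 7,  a_{28} = 9,  a_{29} = 16,  a_{30} = 8,  a_{31} = 7,  a_{32} = 15,  a_{33} = 5,  a_{34} = 3,  a_{35} = 8,  a_{36} = 11,  a_{37} = 2,  a_{38} = 13.
The sequence repeats with period 36.
(694 - 1) mod 36 = 9, so a_{694} = a_{10} = 8.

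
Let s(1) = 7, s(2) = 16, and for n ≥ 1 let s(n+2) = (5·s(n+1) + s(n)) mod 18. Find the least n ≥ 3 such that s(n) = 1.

s(1) = 7; s(2) = 16; s(3) = 15; s(4) = 1; s(5) = 2; s(6) = 11; s(7) = 3; s(8) = 8; s(9) = 7; s(10) = 7; s(11) = 6; s(12) = 1; s(13) = 11; s(14) = 2; s(15) = 3; s(16) = 17; s(17) = 16; s(18) = 7; s(19) = 15; s(20) = 10; s(21) = 11; s(22) = 11; s(23) = 12; s(24) = 17; s(25) = 7; s(26) = 16.
The sequence repeats with period 24.
The value 1 first appears (with n ≥ 3) at s(4).

4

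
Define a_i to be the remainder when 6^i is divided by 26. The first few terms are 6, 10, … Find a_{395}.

24

Listing terms: a_1 = 6, a_2 = 10, a_3 = 8, a_4 = 22, a_5 = 2, a_6 = 12, a_7 = 20, a_8 = 16, a_9 = 18, a_{10} = 4, a_{11} = 24, a_{12} = 14, a_{13} = 6.
Since a_{13} = a_1 = 6, the sequence is periodic with period 12.
(395 - 1) mod 12 = 10, so a_{395} = a_{11} = 24.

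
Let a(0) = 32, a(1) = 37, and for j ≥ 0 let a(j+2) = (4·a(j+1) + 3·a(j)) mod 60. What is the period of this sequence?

a(0) = 32,  a(1) = 37,  a(2) = 4,  a(3) = 7,  a(4) = 40,  a(5) = 1,  a(6) = 4,  a(7) = 19,  a(8) = 28,  a(9) = 49,  a(10) = 40,  a(11) = 7,  a(12) = 28,  a(13) = 13,  a(14) = 16,  a(15) = 43,  a(16) = 40,  a(17) = 49,  a(18) = 16,  a(19) = 31,  a(20) = 52,  a(21) = 1,  a(22) = 40,  a(23) = 43,  a(24) = 52,  a(25) = 37,  a(26) = 4.
Since (a(25), a(26)) = (a(1), a(2)) = (37, 4) (two consecutive terms determine the rest), the sequence is eventually periodic: after a pre-period of length 1 it cycles with period 24.

24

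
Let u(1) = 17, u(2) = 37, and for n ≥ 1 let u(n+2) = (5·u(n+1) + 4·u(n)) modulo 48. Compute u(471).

29

Computing terms: u(1) = 17, u(2) = 37, u(3) = 13, u(4) = 21, u(5) = 13, u(6) = 5, u(7) = 29, u(8) = 21, u(9) = 29, u(10) = 37, u(11) = 13.
Since (u(10), u(11)) = (u(2), u(3)) = (37, 13) (two consecutive terms determine the rest), the sequence is eventually periodic: after a pre-period of length 1 it cycles with period 8.
For n ≥ 2, u(n) depends only on (n - 2) mod 8. (471 - 2) mod 8 = 5, so u(471) = u(7) = 29.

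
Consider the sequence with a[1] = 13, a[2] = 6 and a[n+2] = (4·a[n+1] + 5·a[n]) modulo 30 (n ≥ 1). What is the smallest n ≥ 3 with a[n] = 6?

8

Listing terms: a[1] = 13, a[2] = 6, a[3] = 29, a[4] = 26, a[5] = 9, a[6] = 16, a[7] = 19, a[8] = 6, a[9] = 29.
Since (a[8], a[9]) = (a[2], a[3]) = (6, 29) (two consecutive terms determine the rest), the sequence is eventually periodic: after a pre-period of length 1 it cycles with period 6.
The value 6 next appears (with n ≥ 3) at a[8].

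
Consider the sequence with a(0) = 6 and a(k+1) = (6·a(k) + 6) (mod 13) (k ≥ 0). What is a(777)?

Listing terms: a(0) = 6, a(1) = 3, a(2) = 11, a(3) = 7, a(4) = 9, a(5) = 8, a(6) = 2, a(7) = 5, a(8) = 10, a(9) = 1, a(10) = 12, a(11) = 0, a(12) = 6.
The sequence repeats with period 12.
So a(777) = a(0 + ((777-0) mod 12)) = a(9) = 1.

1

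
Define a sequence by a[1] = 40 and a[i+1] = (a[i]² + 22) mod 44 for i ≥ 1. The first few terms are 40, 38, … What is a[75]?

Listing terms: a[1] = 40; a[2] = 38; a[3] = 14; a[4] = 42; a[5] = 26; a[6] = 38.
Since a[6] = a[2] = 38, the sequence is eventually periodic: after a pre-period of length 1 it cycles with period 4.
For i ≥ 2, a[i] depends only on (i - 2) mod 4. (75 - 2) mod 4 = 1, so a[75] = a[3] = 14.

14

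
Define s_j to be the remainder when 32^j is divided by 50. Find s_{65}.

32

We have s_0 = 1; s_1 = 32; s_2 = 24; s_3 = 18; s_4 = 26; s_5 = 32.
Since s_5 = s_1 = 32, the sequence is eventually periodic: after a pre-period of length 1 it cycles with period 4.
For j ≥ 1, s_j depends only on (j - 1) mod 4. (65 - 1) mod 4 = 0, so s_{65} = s_1 = 32.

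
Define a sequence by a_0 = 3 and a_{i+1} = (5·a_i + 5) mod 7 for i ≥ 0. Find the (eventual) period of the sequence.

Listing terms: a_0 = 3,  a_1 = 6,  a_2 = 0,  a_3 = 5,  a_4 = 2,  a_5 = 1,  a_6 = 3.
Since a_6 = a_0 = 3, the sequence is periodic with period 6.

6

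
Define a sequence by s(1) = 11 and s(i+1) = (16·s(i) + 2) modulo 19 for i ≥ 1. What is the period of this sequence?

Listing terms: s(1) = 11; s(2) = 7; s(3) = 0; s(4) = 2; s(5) = 15; s(6) = 14; s(7) = 17; s(8) = 8; s(9) = 16; s(10) = 11.
Since s(10) = s(1) = 11, the sequence is periodic with period 9.

9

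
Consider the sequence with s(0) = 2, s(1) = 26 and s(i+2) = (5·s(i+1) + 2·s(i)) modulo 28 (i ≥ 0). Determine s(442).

26

Computing terms: s(0) = 2,  s(1) = 26,  s(2) = 22,  s(3) = 22,  s(4) = 14,  s(5) = 2,  s(6) = 10,  s(7) = 26,  s(8) = 10,  s(9) = 18,  s(10) = 26,  s(11) = 26,  s(12) = 14,  s(13) = 10,  s(14) = 22,  s(15) = 18,  s(16) = 22,  s(17) = 6,  s(18) = 18,  s(19) = 18,  s(20) = 14,  s(21) = 22,  s(22) = 26,  s(23) = 6,  s(24) = 26,  s(25) = 2,  s(26) = 6,  s(27) = 6,  s(28) = 14,  s(29) = 26,  s(30) = 18,  s(31) = 2,  s(32) = 18,  s(33) = 10,  s(34) = 2,  s(35) = 2,  s(36) = 14,  s(37) = 18,  s(38) = 6,  s(39) = 10,  s(40) = 6,  s(41) = 22,  s(42) = 10,  s(43) = 10,  s(44) = 14,  s(45) = 6,  s(46) = 2,  s(47) = 22,  s(48) = 2,  s(49) = 26.
Since (s(48), s(49)) = (s(0), s(1)) = (2, 26) (two consecutive terms determine the rest), the sequence is periodic with period 48.
So s(442) = s(0 + ((442-0) mod 48)) = s(10) = 26.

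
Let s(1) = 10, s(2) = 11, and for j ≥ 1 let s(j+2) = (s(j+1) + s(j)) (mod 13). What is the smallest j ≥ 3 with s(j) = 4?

13

We have s(1) = 10, s(2) = 11, s(3) = 8, s(4) = 6, s(5) = 1, s(6) = 7, s(7) = 8, s(8) = 2, s(9) = 10, s(10) = 12, s(11) = 9, s(12) = 8, s(13) = 4, s(14) = 12, s(15) = 3, s(16) = 2, s(17) = 5, s(18) = 7, s(19) = 12, s(20) = 6, s(21) = 5, s(22) = 11, s(23) = 3, s(24) = 1, s(25) = 4, s(26) = 5, s(27) = 9, s(28) = 1, s(29) = 10, s(30) = 11.
Since (s(29), s(30)) = (s(1), s(2)) = (10, 11) (two consecutive terms determine the rest), the sequence is periodic with period 28.
The value 4 first appears (with j ≥ 3) at s(13).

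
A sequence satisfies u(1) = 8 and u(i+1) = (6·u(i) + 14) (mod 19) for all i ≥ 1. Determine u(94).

12

We have u(1) = 8, u(2) = 5, u(3) = 6, u(4) = 12, u(5) = 10, u(6) = 17, u(7) = 2, u(8) = 7, u(9) = 18, u(10) = 8.
Since u(10) = u(1) = 8, the sequence is periodic with period 9.
(94 - 1) mod 9 = 3, so u(94) = u(4) = 12.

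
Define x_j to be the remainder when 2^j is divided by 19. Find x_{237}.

x_0 = 1, x_1 = 2, x_2 = 4, x_3 = 8, x_4 = 16, x_5 = 13, x_6 = 7, x_7 = 14, x_8 = 9, x_9 = 18, x_{10} = 17, x_{11} = 15, x_{12} = 11, x_{13} = 3, x_{14} = 6, x_{15} = 12, x_{16} = 5, x_{17} = 10, x_{18} = 1.
Since x_{18} = x_0 = 1, the sequence is periodic with period 18.
So x_{237} = x_{0 + ((237-0) mod 18)} = x_3 = 8.

8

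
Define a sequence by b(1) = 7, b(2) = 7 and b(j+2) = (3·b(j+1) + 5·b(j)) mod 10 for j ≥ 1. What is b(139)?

b(1) = 7, b(2) = 7, b(3) = 6, b(4) = 3, b(5) = 9, b(6) = 2, b(7) = 1, b(8) = 3, b(9) = 4, b(10) = 7, b(11) = 1, b(12) = 8, b(13) = 9, b(14) = 7, b(15) = 6.
Since (b(14), b(15)) = (b(2), b(3)) = (7, 6) (two consecutive terms determine the rest), the sequence is eventually periodic: after a pre-period of length 1 it cycles with period 12.
For j ≥ 2, b(j) depends only on (j - 2) mod 12. (139 - 2) mod 12 = 5, so b(139) = b(7) = 1.

1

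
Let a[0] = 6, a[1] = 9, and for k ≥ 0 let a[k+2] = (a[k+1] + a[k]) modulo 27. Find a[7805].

9

Computing terms: a[0] = 6; a[1] = 9; a[2] = 15; a[3] = 24; a[4] = 12; a[5] = 9; a[6] = 21; a[7] = 3; a[8] = 24; a[9] = 0; a[10] = 24; a[11] = 24; a[12] = 21; a[13] = 18; a[14] = 12; a[15] = 3; a[16] = 15; a[17] = 18; a[18] = 6; a[19] = 24; a[20] = 3; a[21] = 0; a[22] = 3; a[23] = 3; a[24] = 6; a[25] = 9.
Since (a[24], a[25]) = (a[0], a[1]) = (6, 9) (two consecutive terms determine the rest), the sequence is periodic with period 24.
So a[7805] = a[0 + ((7805-0) mod 24)] = a[5] = 9.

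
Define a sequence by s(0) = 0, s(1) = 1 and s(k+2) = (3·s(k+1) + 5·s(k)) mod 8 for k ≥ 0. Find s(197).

We have s(0) = 0, s(1) = 1, s(2) = 3, s(3) = 6, s(4) = 1, s(5) = 1, s(6) = 0, s(7) = 5, s(8) = 7, s(9) = 6, s(10) = 5, s(11) = 5, s(12) = 0, s(13) = 1.
The sequence repeats with period 12.
So s(197) = s(0 + ((197-0) mod 12)) = s(5) = 1.

1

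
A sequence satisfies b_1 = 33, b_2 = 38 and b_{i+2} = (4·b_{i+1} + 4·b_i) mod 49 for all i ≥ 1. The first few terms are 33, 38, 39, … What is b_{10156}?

21

We have b_1 = 33, b_2 = 38, b_3 = 39, b_4 = 14, b_5 = 16, b_6 = 22, b_7 = 5, b_8 = 10, b_9 = 11, b_{10} = 35, b_{11} = 37, b_{12} = 43, b_{13} = 26, b_{14} = 31, b_{15} = 32, b_{16} = 7, b_{17} = 9, b_{18} = 15, b_{19} = 47, b_{20} = 3, b_{21} = 4, b_{22} = 28, b_{23} = 30, b_{24} = 36, b_{25} = 19, b_{26} = 24, b_{27} = 25, b_{28} = 0, b_{29} = 2, b_{30} = 8, b_{31} = 40, b_{32} = 45, b_{33} = 46, b_{34} = 21, b_{35} = 23, b_{36} = 29, b_{37} = 12, b_{38} = 17, b_{39} = 18, b_{40} = 42, b_{41} = 44, b_{42} = 1, b_{43} = 33, b_{44} = 38.
The sequence repeats with period 42.
(10156 - 1) mod 42 = 33, so b_{10156} = b_{34} = 21.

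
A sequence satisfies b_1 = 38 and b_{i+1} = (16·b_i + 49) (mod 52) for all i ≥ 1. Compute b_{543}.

b_1 = 38, b_2 = 33, b_3 = 5, b_4 = 25, b_5 = 33.
Since b_5 = b_2 = 33, the sequence is eventually periodic: after a pre-period of length 1 it cycles with period 3.
For i ≥ 2, b_i depends only on (i - 2) mod 3. (543 - 2) mod 3 = 1, so b_{543} = b_3 = 5.

5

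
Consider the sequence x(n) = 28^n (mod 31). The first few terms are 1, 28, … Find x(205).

25

x(0) = 1; x(1) = 28; x(2) = 9; x(3) = 4; x(4) = 19; x(5) = 5; x(6) = 16; x(7) = 14; x(8) = 20; x(9) = 2; x(10) = 25; x(11) = 18; x(12) = 8; x(13) = 7; x(14) = 10; x(15) = 1.
The sequence repeats with period 15.
(205 - 0) mod 15 = 10, so x(205) = x(10) = 25.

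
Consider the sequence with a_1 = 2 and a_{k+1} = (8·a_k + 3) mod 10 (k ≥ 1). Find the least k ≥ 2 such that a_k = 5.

3

Computing terms: a_1 = 2,  a_2 = 9,  a_3 = 5,  a_4 = 3,  a_5 = 7,  a_6 = 9.
Since a_6 = a_2 = 9, the sequence is eventually periodic: after a pre-period of length 1 it cycles with period 4.
The value 5 first appears (with k ≥ 2) at a_3.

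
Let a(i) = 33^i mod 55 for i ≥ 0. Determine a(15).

22

Listing terms: a(0) = 1; a(1) = 33; a(2) = 44; a(3) = 22; a(4) = 11; a(5) = 33.
Since a(5) = a(1) = 33, the sequence is eventually periodic: after a pre-period of length 1 it cycles with period 4.
For i ≥ 1, a(i) depends only on (i - 1) mod 4. (15 - 1) mod 4 = 2, so a(15) = a(3) = 22.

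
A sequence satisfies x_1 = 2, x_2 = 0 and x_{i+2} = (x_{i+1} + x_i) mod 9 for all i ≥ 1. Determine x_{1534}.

Computing terms: x_1 = 2, x_2 = 0, x_3 = 2, x_4 = 2, x_5 = 4, x_6 = 6, x_7 = 1, x_8 = 7, x_9 = 8, x_{10} = 6, x_{11} = 5, x_{12} = 2, x_{13} = 7, x_{14} = 0, x_{15} = 7, x_{16} = 7, x_{17} = 5, x_{18} = 3, x_{19} = 8, x_{20} = 2, x_{21} = 1, x_{22} = 3, x_{23} = 4, x_{24} = 7, x_{25} = 2, x_{26} = 0.
Since (x_{25}, x_{26}) = (x_1, x_2) = (2, 0) (two consecutive terms determine the rest), the sequence is periodic with period 24.
(1534 - 1) mod 24 = 21, so x_{1534} = x_{22} = 3.

3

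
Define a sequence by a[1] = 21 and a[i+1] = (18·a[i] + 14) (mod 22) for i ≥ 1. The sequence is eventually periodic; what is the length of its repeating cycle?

10

Listing terms: a[1] = 21; a[2] = 18; a[3] = 8; a[4] = 4; a[5] = 20; a[6] = 0; a[7] = 14; a[8] = 2; a[9] = 6; a[10] = 12; a[11] = 10; a[12] = 18.
Since a[12] = a[2] = 18, the sequence is eventually periodic: after a pre-period of length 1 it cycles with period 10.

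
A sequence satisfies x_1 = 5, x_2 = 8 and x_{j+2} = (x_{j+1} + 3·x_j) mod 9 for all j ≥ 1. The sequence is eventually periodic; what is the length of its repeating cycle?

Listing terms: x_1 = 5,  x_2 = 8,  x_3 = 5,  x_4 = 2,  x_5 = 8,  x_6 = 5.
Since (x_5, x_6) = (x_2, x_3) = (8, 5) (two consecutive terms determine the rest), the sequence is eventually periodic: after a pre-period of length 1 it cycles with period 3.

3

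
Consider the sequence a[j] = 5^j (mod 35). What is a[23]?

10

Computing terms: a[1] = 5; a[2] = 25; a[3] = 20; a[4] = 30; a[5] = 10; a[6] = 15; a[7] = 5.
Since a[7] = a[1] = 5, the sequence is periodic with period 6.
(23 - 1) mod 6 = 4, so a[23] = a[5] = 10.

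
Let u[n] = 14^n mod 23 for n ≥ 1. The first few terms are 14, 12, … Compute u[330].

We have u[1] = 14,  u[2] = 12,  u[3] = 7,  u[4] = 6,  u[5] = 15,  u[6] = 3,  u[7] = 19,  u[8] = 13,  u[9] = 21,  u[10] = 18,  u[11] = 22,  u[12] = 9,  u[13] = 11,  u[14] = 16,  u[15] = 17,  u[16] = 8,  u[17] = 20,  u[18] = 4,  u[19] = 10,  u[20] = 2,  u[21] = 5,  u[22] = 1,  u[23] = 14.
The sequence repeats with period 22.
So u[330] = u[1 + ((330-1) mod 22)] = u[22] = 1.

1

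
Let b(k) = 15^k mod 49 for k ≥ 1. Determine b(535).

Listing terms: b(1) = 15; b(2) = 29; b(3) = 43; b(4) = 8; b(5) = 22; b(6) = 36; b(7) = 1; b(8) = 15.
Since b(8) = b(1) = 15, the sequence is periodic with period 7.
So b(535) = b(1 + ((535-1) mod 7)) = b(3) = 43.

43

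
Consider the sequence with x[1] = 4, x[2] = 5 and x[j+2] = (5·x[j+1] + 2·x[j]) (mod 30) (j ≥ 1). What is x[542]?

x[1] = 4; x[2] = 5; x[3] = 3; x[4] = 25; x[5] = 11; x[6] = 15; x[7] = 7; x[8] = 5; x[9] = 9; x[10] = 25; x[11] = 23; x[12] = 15; x[13] = 1; x[14] = 5; x[15] = 27; x[16] = 25; x[17] = 29; x[18] = 15; x[19] = 13; x[20] = 5; x[21] = 21; x[22] = 25; x[23] = 17; x[24] = 15; x[25] = 19; x[26] = 5; x[27] = 3.
Since (x[26], x[27]) = (x[2], x[3]) = (5, 3) (two consecutive terms determine the rest), the sequence is eventually periodic: after a pre-period of length 1 it cycles with period 24.
For j ≥ 2, x[j] depends only on (j - 2) mod 24. (542 - 2) mod 24 = 12, so x[542] = x[14] = 5.

5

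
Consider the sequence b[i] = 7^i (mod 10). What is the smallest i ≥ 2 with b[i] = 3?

Computing terms: b[1] = 7,  b[2] = 9,  b[3] = 3,  b[4] = 1,  b[5] = 7.
The sequence repeats with period 4.
The value 3 first appears (with i ≥ 2) at b[3].

3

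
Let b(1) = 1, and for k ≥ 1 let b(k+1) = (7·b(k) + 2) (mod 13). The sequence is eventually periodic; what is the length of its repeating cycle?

12

We have b(1) = 1,  b(2) = 9,  b(3) = 0,  b(4) = 2,  b(5) = 3,  b(6) = 10,  b(7) = 7,  b(8) = 12,  b(9) = 8,  b(10) = 6,  b(11) = 5,  b(12) = 11,  b(13) = 1.
The sequence repeats with period 12.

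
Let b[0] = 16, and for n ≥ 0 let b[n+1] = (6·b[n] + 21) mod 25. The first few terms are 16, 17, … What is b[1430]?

Computing terms: b[0] = 16, b[1] = 17, b[2] = 23, b[3] = 9, b[4] = 0, b[5] = 21, b[6] = 22, b[7] = 3, b[8] = 14, b[9] = 5, b[10] = 1, b[11] = 2, b[12] = 8, b[13] = 19, b[14] = 10, b[15] = 6, b[16] = 7, b[17] = 13, b[18] = 24, b[19] = 15, b[20] = 11, b[21] = 12, b[22] = 18, b[23] = 4, b[24] = 20, b[25] = 16.
Since b[25] = b[0] = 16, the sequence is periodic with period 25.
(1430 - 0) mod 25 = 5, so b[1430] = b[5] = 21.

21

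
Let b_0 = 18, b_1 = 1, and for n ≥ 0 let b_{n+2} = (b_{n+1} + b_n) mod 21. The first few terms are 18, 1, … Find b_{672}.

Computing terms: b_0 = 18; b_1 = 1; b_2 = 19; b_3 = 20; b_4 = 18; b_5 = 17; b_6 = 14; b_7 = 10; b_8 = 3; b_9 = 13; b_{10} = 16; b_{11} = 8; b_{12} = 3; b_{13} = 11; b_{14} = 14; b_{15} = 4; b_{16} = 18; b_{17} = 1.
The sequence repeats with period 16.
So b_{672} = b_{0 + ((672-0) mod 16)} = b_0 = 18.

18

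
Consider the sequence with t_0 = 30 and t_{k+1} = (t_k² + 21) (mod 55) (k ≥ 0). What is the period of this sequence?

We have t_0 = 30,  t_1 = 41,  t_2 = 52,  t_3 = 30.
The sequence repeats with period 3.

3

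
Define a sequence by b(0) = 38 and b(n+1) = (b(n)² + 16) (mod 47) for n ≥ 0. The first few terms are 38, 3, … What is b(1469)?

Computing terms: b(0) = 38; b(1) = 3; b(2) = 25; b(3) = 30; b(4) = 23; b(5) = 28; b(6) = 1; b(7) = 17; b(8) = 23.
Since b(8) = b(4) = 23, the sequence is eventually periodic: after a pre-period of length 4 it cycles with period 4.
For n ≥ 4, b(n) depends only on (n - 4) mod 4. (1469 - 4) mod 4 = 1, so b(1469) = b(5) = 28.

28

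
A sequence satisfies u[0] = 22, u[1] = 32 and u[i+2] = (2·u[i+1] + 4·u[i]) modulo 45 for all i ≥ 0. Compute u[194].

17

Computing terms: u[0] = 22; u[1] = 32; u[2] = 17; u[3] = 27; u[4] = 32; u[5] = 37; u[6] = 22; u[7] = 12; u[8] = 22; u[9] = 2; u[10] = 2; u[11] = 12; u[12] = 32; u[13] = 22; u[14] = 37; u[15] = 27; u[16] = 22; u[17] = 17; u[18] = 32; u[19] = 42; u[20] = 32; u[21] = 7; u[22] = 7; u[23] = 42; u[24] = 22; u[25] = 32.
Since (u[24], u[25]) = (u[0], u[1]) = (22, 32) (two consecutive terms determine the rest), the sequence is periodic with period 24.
(194 - 0) mod 24 = 2, so u[194] = u[2] = 17.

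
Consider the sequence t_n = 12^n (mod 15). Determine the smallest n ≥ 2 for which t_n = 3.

3

t_1 = 12, t_2 = 9, t_3 = 3, t_4 = 6, t_5 = 12.
Since t_5 = t_1 = 12, the sequence is periodic with period 4.
The value 3 first appears (with n ≥ 2) at t_3.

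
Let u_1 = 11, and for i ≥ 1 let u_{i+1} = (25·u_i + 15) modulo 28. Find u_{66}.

We have u_1 = 11, u_2 = 10, u_3 = 13, u_4 = 4, u_5 = 3, u_6 = 6, u_7 = 25, u_8 = 24, u_9 = 27, u_{10} = 18, u_{11} = 17, u_{12} = 20, u_{13} = 11.
Since u_{13} = u_1 = 11, the sequence is periodic with period 12.
So u_{66} = u_{1 + ((66-1) mod 12)} = u_6 = 6.

6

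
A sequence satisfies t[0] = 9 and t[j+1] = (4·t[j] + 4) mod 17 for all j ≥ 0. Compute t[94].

11

Computing terms: t[0] = 9; t[1] = 6; t[2] = 11; t[3] = 14; t[4] = 9.
Since t[4] = t[0] = 9, the sequence is periodic with period 4.
(94 - 0) mod 4 = 2, so t[94] = t[2] = 11.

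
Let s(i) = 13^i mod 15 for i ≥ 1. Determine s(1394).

Computing terms: s(1) = 13,  s(2) = 4,  s(3) = 7,  s(4) = 1,  s(5) = 13.
Since s(5) = s(1) = 13, the sequence is periodic with period 4.
So s(1394) = s(1 + ((1394-1) mod 4)) = s(2) = 4.

4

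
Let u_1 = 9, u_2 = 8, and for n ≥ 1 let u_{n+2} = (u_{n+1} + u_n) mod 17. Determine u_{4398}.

16

Listing terms: u_1 = 9,  u_2 = 8,  u_3 = 0,  u_4 = 8,  u_5 = 8,  u_6 = 16,  u_7 = 7,  u_8 = 6,  u_9 = 13,  u_{10} = 2,  u_{11} = 15,  u_{12} = 0,  u_{13} = 15,  u_{14} = 15,  u_{15} = 13,  u_{16} = 11,  u_{17} = 7,  u_{18} = 1,  u_{19} = 8,  u_{20} = 9,  u_{21} = 0,  u_{22} = 9,  u_{23} = 9,  u_{24} = 1,  u_{25} = 10,  u_{26} = 11,  u_{27} = 4,  u_{28} = 15,  u_{29} = 2,  u_{30} = 0,  u_{31} = 2,  u_{32} = 2,  u_{33} = 4,  u_{34} = 6,  u_{35} = 10,  u_{36} = 16,  u_{37} = 9,  u_{38} = 8.
Since (u_{37}, u_{38}) = (u_1, u_2) = (9, 8) (two consecutive terms determine the rest), the sequence is periodic with period 36.
(4398 - 1) mod 36 = 5, so u_{4398} = u_6 = 16.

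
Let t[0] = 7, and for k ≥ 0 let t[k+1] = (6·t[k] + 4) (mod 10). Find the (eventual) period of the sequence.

5

We have t[0] = 7, t[1] = 6, t[2] = 0, t[3] = 4, t[4] = 8, t[5] = 2, t[6] = 6.
Since t[6] = t[1] = 6, the sequence is eventually periodic: after a pre-period of length 1 it cycles with period 5.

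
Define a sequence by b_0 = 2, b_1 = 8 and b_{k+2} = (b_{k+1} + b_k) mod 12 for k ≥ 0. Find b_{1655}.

Listing terms: b_0 = 2,  b_1 = 8,  b_2 = 10,  b_3 = 6,  b_4 = 4,  b_5 = 10,  b_6 = 2,  b_7 = 0,  b_8 = 2,  b_9 = 2,  b_{10} = 4,  b_{11} = 6,  b_{12} = 10,  b_{13} = 4,  b_{14} = 2,  b_{15} = 6,  b_{16} = 8,  b_{17} = 2,  b_{18} = 10,  b_{19} = 0,  b_{20} = 10,  b_{21} = 10,  b_{22} = 8,  b_{23} = 6,  b_{24} = 2,  b_{25} = 8.
Since (b_{24}, b_{25}) = (b_0, b_1) = (2, 8) (two consecutive terms determine the rest), the sequence is periodic with period 24.
(1655 - 0) mod 24 = 23, so b_{1655} = b_{23} = 6.

6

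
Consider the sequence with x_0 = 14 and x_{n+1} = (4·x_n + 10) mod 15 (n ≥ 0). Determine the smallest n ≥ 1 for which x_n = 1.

Computing terms: x_0 = 14, x_1 = 6, x_2 = 4, x_3 = 11, x_4 = 9, x_5 = 1, x_6 = 14.
The sequence repeats with period 6.
The value 1 first appears (with n ≥ 1) at x_5.

5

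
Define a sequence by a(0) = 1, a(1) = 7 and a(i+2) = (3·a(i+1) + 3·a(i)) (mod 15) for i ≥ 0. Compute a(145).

We have a(0) = 1,  a(1) = 7,  a(2) = 9,  a(3) = 3,  a(4) = 6,  a(5) = 12,  a(6) = 9,  a(7) = 3.
Since (a(6), a(7)) = (a(2), a(3)) = (9, 3) (two consecutive terms determine the rest), the sequence is eventually periodic: after a pre-period of length 2 it cycles with period 4.
For i ≥ 2, a(i) depends only on (i - 2) mod 4. (145 - 2) mod 4 = 3, so a(145) = a(5) = 12.

12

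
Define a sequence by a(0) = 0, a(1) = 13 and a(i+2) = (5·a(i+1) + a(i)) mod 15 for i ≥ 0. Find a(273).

13

Computing terms: a(0) = 0; a(1) = 13; a(2) = 5; a(3) = 8; a(4) = 0; a(5) = 8; a(6) = 10; a(7) = 13; a(8) = 0; a(9) = 13.
The sequence repeats with period 8.
So a(273) = a(0 + ((273-0) mod 8)) = a(1) = 13.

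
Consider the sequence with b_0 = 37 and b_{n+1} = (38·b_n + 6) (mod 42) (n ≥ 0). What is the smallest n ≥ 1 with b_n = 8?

b_0 = 37,  b_1 = 26,  b_2 = 28,  b_3 = 20,  b_4 = 10,  b_5 = 8,  b_6 = 16,  b_7 = 26.
Since b_7 = b_1 = 26, the sequence is eventually periodic: after a pre-period of length 1 it cycles with period 6.
The value 8 first appears (with n ≥ 1) at b_5.

5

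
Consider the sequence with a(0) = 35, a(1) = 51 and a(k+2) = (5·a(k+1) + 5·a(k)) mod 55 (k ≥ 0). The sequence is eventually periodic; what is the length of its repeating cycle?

We have a(0) = 35,  a(1) = 51,  a(2) = 45,  a(3) = 40,  a(4) = 40,  a(5) = 15,  a(6) = 0,  a(7) = 20,  a(8) = 45,  a(9) = 50,  a(10) = 35,  a(11) = 40,  a(12) = 45,  a(13) = 40.
Since (a(12), a(13)) = (a(2), a(3)) = (45, 40) (two consecutive terms determine the rest), the sequence is eventually periodic: after a pre-period of length 2 it cycles with period 10.

10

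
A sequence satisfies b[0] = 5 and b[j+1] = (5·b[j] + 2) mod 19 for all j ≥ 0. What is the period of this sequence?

9

b[0] = 5,  b[1] = 8,  b[2] = 4,  b[3] = 3,  b[4] = 17,  b[5] = 11,  b[6] = 0,  b[7] = 2,  b[8] = 12,  b[9] = 5.
Since b[9] = b[0] = 5, the sequence is periodic with period 9.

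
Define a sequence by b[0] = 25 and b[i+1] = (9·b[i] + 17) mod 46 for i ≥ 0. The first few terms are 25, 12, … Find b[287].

12

We have b[0] = 25; b[1] = 12; b[2] = 33; b[3] = 38; b[4] = 37; b[5] = 28; b[6] = 39; b[7] = 0; b[8] = 17; b[9] = 32; b[10] = 29; b[11] = 2; b[12] = 35; b[13] = 10; b[14] = 15; b[15] = 14; b[16] = 5; b[17] = 16; b[18] = 23; b[19] = 40; b[20] = 9; b[21] = 6; b[22] = 25.
The sequence repeats with period 22.
(287 - 0) mod 22 = 1, so b[287] = b[1] = 12.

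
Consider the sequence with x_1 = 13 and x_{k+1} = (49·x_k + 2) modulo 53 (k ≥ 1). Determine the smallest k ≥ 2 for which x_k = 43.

3

x_1 = 13, x_2 = 3, x_3 = 43, x_4 = 42, x_5 = 46, x_6 = 30, x_7 = 41, x_8 = 50, x_9 = 14, x_{10} = 52, x_{11} = 6, x_{12} = 31, x_{13} = 37, x_{14} = 13.
The sequence repeats with period 13.
The value 43 first appears (with k ≥ 2) at x_3.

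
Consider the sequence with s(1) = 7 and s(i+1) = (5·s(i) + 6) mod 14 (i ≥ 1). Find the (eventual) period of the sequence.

Computing terms: s(1) = 7; s(2) = 13; s(3) = 1; s(4) = 11; s(5) = 5; s(6) = 3; s(7) = 7.
The sequence repeats with period 6.

6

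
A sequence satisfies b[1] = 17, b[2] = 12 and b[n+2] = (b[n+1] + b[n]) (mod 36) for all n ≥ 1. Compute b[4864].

13

Listing terms: b[1] = 17; b[2] = 12; b[3] = 29; b[4] = 5; b[5] = 34; b[6] = 3; b[7] = 1; b[8] = 4; b[9] = 5; b[10] = 9; b[11] = 14; b[12] = 23; b[13] = 1; b[14] = 24; b[15] = 25; b[16] = 13; b[17] = 2; b[18] = 15; b[19] = 17; b[20] = 32; b[21] = 13; b[22] = 9; b[23] = 22; b[24] = 31; b[25] = 17; b[26] = 12.
Since (b[25], b[26]) = (b[1], b[2]) = (17, 12) (two consecutive terms determine the rest), the sequence is periodic with period 24.
So b[4864] = b[1 + ((4864-1) mod 24)] = b[16] = 13.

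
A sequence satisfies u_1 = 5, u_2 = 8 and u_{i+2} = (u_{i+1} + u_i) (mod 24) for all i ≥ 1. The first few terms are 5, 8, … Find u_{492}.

3

Computing terms: u_1 = 5; u_2 = 8; u_3 = 13; u_4 = 21; u_5 = 10; u_6 = 7; u_7 = 17; u_8 = 0; u_9 = 17; u_{10} = 17; u_{11} = 10; u_{12} = 3; u_{13} = 13; u_{14} = 16; u_{15} = 5; u_{16} = 21; u_{17} = 2; u_{18} = 23; u_{19} = 1; u_{20} = 0; u_{21} = 1; u_{22} = 1; u_{23} = 2; u_{24} = 3; u_{25} = 5; u_{26} = 8.
Since (u_{25}, u_{26}) = (u_1, u_2) = (5, 8) (two consecutive terms determine the rest), the sequence is periodic with period 24.
(492 - 1) mod 24 = 11, so u_{492} = u_{12} = 3.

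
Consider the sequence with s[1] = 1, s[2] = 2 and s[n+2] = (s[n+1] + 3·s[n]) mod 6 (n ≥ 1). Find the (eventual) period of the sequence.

We have s[1] = 1, s[2] = 2, s[3] = 5, s[4] = 5, s[5] = 2, s[6] = 5.
Since (s[5], s[6]) = (s[2], s[3]) = (2, 5) (two consecutive terms determine the rest), the sequence is eventually periodic: after a pre-period of length 1 it cycles with period 3.

3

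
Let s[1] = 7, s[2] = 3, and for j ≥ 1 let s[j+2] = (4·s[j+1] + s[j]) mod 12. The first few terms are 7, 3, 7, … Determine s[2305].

Listing terms: s[1] = 7,  s[2] = 3,  s[3] = 7,  s[4] = 7,  s[5] = 11,  s[6] = 3,  s[7] = 11,  s[8] = 11,  s[9] = 7,  s[10] = 3.
The sequence repeats with period 8.
So s[2305] = s[1 + ((2305-1) mod 8)] = s[1] = 7.

7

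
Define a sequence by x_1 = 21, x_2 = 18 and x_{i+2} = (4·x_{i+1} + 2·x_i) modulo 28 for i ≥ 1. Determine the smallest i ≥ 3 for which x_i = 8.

Computing terms: x_1 = 21; x_2 = 18; x_3 = 2; x_4 = 16; x_5 = 12; x_6 = 24; x_7 = 8; x_8 = 24; x_9 = 0; x_{10} = 20; x_{11} = 24; x_{12} = 24; x_{13} = 4; x_{14} = 8; x_{15} = 12; x_{16} = 8; x_{17} = 0; x_{18} = 16; x_{19} = 8; x_{20} = 8; x_{21} = 20; x_{22} = 12; x_{23} = 4; x_{24} = 12; x_{25} = 0; x_{26} = 24; x_{27} = 12; x_{28} = 12; x_{29} = 16; x_{30} = 4; x_{31} = 20; x_{32} = 4; x_{33} = 0; x_{34} = 8; x_{35} = 4; x_{36} = 4; x_{37} = 24; x_{38} = 20; x_{39} = 16; x_{40} = 20; x_{41} = 0; x_{42} = 12; x_{43} = 20; x_{44} = 20; x_{45} = 8; x_{46} = 16; x_{47} = 24; x_{48} = 16; x_{49} = 0; x_{50} = 4; x_{51} = 16; x_{52} = 16; x_{53} = 12.
Since (x_{52}, x_{53}) = (x_4, x_5) = (16, 12) (two consecutive terms determine the rest), the sequence is eventually periodic: after a pre-period of length 3 it cycles with period 48.
The value 8 first appears (with i ≥ 3) at x_7.

7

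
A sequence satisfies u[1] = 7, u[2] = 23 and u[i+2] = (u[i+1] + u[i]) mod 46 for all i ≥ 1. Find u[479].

Computing terms: u[1] = 7, u[2] = 23, u[3] = 30, u[4] = 7, u[5] = 37, u[6] = 44, u[7] = 35, u[8] = 33, u[9] = 22, u[10] = 9, u[11] = 31, u[12] = 40, u[13] = 25, u[14] = 19, u[15] = 44, u[16] = 17, u[17] = 15, u[18] = 32, u[19] = 1, u[20] = 33, u[21] = 34, u[22] = 21, u[23] = 9, u[24] = 30, u[25] = 39, u[26] = 23, u[27] = 16, u[28] = 39, u[29] = 9, u[30] = 2, u[31] = 11, u[32] = 13, u[33] = 24, u[34] = 37, u[35] = 15, u[36] = 6, u[37] = 21, u[38] = 27, u[39] = 2, u[40] = 29, u[41] = 31, u[42] = 14, u[43] = 45, u[44] = 13, u[45] = 12, u[46] = 25, u[47] = 37, u[48] = 16, u[49] = 7, u[50] = 23.
Since (u[49], u[50]) = (u[1], u[2]) = (7, 23) (two consecutive terms determine the rest), the sequence is periodic with period 48.
So u[479] = u[1 + ((479-1) mod 48)] = u[47] = 37.

37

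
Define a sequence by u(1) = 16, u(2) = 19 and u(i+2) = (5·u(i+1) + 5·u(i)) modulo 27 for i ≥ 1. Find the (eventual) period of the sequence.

9

We have u(1) = 16; u(2) = 19; u(3) = 13; u(4) = 25; u(5) = 1; u(6) = 22; u(7) = 7; u(8) = 10; u(9) = 4; u(10) = 16; u(11) = 19.
The sequence repeats with period 9.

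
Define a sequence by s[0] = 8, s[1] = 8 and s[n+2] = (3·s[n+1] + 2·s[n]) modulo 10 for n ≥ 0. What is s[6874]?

s[0] = 8,  s[1] = 8,  s[2] = 0,  s[3] = 6,  s[4] = 8,  s[5] = 6,  s[6] = 4,  s[7] = 4,  s[8] = 0,  s[9] = 8,  s[10] = 4,  s[11] = 8,  s[12] = 2,  s[13] = 2,  s[14] = 0,  s[15] = 4,  s[16] = 2,  s[17] = 4,  s[18] = 6,  s[19] = 6,  s[20] = 0,  s[21] = 2,  s[22] = 6,  s[23] = 2,  s[24] = 8,  s[25] = 8.
The sequence repeats with period 24.
(6874 - 0) mod 24 = 10, so s[6874] = s[10] = 4.

4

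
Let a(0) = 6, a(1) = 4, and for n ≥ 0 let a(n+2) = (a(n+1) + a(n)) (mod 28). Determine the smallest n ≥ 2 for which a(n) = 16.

7

a(0) = 6; a(1) = 4; a(2) = 10; a(3) = 14; a(4) = 24; a(5) = 10; a(6) = 6; a(7) = 16; a(8) = 22; a(9) = 10; a(10) = 4; a(11) = 14; a(12) = 18; a(13) = 4; a(14) = 22; a(15) = 26; a(16) = 20; a(17) = 18; a(18) = 10; a(19) = 0; a(20) = 10; a(21) = 10; a(22) = 20; a(23) = 2; a(24) = 22; a(25) = 24; a(26) = 18; a(27) = 14; a(28) = 4; a(29) = 18; a(30) = 22; a(31) = 12; a(32) = 6; a(33) = 18; a(34) = 24; a(35) = 14; a(36) = 10; a(37) = 24; a(38) = 6; a(39) = 2; a(40) = 8; a(41) = 10; a(42) = 18; a(43) = 0; a(44) = 18; a(45) = 18; a(46) = 8; a(47) = 26; a(48) = 6; a(49) = 4.
Since (a(48), a(49)) = (a(0), a(1)) = (6, 4) (two consecutive terms determine the rest), the sequence is periodic with period 48.
The value 16 first appears (with n ≥ 2) at a(7).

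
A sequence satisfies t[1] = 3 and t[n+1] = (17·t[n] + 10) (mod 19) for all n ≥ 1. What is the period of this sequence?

Listing terms: t[1] = 3, t[2] = 4, t[3] = 2, t[4] = 6, t[5] = 17, t[6] = 14, t[7] = 1, t[8] = 8, t[9] = 13, t[10] = 3.
Since t[10] = t[1] = 3, the sequence is periodic with period 9.

9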